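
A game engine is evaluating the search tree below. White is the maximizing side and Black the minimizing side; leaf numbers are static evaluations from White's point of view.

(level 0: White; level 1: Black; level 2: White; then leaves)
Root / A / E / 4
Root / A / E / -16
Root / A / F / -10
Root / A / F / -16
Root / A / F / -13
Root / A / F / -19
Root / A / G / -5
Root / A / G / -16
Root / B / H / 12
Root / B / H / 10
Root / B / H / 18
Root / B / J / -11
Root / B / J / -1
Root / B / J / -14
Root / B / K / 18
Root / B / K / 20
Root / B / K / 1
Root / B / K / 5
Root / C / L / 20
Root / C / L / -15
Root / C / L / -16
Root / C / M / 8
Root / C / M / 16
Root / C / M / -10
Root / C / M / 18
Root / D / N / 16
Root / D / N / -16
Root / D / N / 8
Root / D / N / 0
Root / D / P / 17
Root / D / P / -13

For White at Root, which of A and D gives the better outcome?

D

E (White): max(4, -16) = 4
F (White): max(-10, -16, -13, -19) = -10
G (White): max(-5, -16) = -5
A (Black): min(4, -10, -5) = -10
N (White): max(16, -16, 8, 0) = 16
P (White): max(17, -13) = 17
D (Black): min(16, 17) = 16
White prefers the higher value; A=-10, D=16. D is better since 16 > -10.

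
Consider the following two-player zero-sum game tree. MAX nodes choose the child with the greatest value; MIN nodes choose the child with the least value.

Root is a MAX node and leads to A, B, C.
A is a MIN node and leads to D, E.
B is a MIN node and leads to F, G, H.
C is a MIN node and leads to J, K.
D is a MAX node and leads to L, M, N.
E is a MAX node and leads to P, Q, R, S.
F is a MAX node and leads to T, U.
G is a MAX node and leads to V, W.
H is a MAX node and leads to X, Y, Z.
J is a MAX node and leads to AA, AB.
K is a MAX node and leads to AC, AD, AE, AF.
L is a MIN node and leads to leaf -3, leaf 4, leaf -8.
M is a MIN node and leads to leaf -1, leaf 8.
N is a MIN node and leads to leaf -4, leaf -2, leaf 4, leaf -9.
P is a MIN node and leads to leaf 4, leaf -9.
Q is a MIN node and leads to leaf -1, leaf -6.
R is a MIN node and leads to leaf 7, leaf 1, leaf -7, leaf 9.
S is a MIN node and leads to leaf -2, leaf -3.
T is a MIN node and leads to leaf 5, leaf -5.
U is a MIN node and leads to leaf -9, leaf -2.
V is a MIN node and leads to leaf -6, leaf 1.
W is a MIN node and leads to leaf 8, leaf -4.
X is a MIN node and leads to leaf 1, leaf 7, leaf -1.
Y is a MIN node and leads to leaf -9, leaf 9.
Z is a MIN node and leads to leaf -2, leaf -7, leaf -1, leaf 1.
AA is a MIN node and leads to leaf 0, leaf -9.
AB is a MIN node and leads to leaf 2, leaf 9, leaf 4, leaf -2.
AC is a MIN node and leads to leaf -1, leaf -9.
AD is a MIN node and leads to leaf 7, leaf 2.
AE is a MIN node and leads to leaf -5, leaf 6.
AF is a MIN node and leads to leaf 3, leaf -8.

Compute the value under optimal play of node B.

T (MIN): min(5, -5) = -5
U (MIN): min(-9, -2) = -9
F (MAX): max(-5, -9) = -5
V (MIN): min(-6, 1) = -6
W (MIN): min(8, -4) = -4
G (MAX): max(-6, -4) = -4
X (MIN): min(1, 7, -1) = -1
Y (MIN): min(-9, 9) = -9
Z (MIN): min(-2, -7, -1, 1) = -7
H (MAX): max(-1, -9, -7) = -1
B (MIN): min(-5, -4, -1) = -5

-5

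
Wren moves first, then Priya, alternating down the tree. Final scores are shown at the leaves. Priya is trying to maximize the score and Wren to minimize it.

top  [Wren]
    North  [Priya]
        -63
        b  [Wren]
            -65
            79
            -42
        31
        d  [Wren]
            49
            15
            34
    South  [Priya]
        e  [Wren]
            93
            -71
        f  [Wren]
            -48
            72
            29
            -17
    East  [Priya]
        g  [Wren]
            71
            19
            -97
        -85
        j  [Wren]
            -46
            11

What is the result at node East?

-46

g (Wren): min(71, 19, -97) = -97
j (Wren): min(-46, 11) = -46
East (Priya): max(-97, -85, -46) = -46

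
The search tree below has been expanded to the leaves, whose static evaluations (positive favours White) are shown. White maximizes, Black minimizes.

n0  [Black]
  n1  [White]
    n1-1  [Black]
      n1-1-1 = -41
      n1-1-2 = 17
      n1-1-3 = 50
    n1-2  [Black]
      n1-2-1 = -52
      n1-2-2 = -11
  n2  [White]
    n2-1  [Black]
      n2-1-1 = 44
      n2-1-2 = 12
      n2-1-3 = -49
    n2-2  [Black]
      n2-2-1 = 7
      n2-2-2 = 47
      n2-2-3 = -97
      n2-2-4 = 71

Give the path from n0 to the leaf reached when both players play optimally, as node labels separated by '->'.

n1-1 (Black): min(-41, 17, 50) = -41
n1-2 (Black): min(-52, -11) = -52
n1 (White): max(-41, -52) = -41
n2-1 (Black): min(44, 12, -49) = -49
n2-2 (Black): min(7, 47, -97, 71) = -97
n2 (White): max(-49, -97) = -49
n0 (Black): min(-41, -49) = -49
At n0, Black picks n2 (lowest: -49).
At n2, White picks n2-1 (highest: -49).
At n2-1, Black picks n2-1-3 (lowest: -49).
Terminal value -49.

n0 -> n2 -> n2-1 -> n2-1-3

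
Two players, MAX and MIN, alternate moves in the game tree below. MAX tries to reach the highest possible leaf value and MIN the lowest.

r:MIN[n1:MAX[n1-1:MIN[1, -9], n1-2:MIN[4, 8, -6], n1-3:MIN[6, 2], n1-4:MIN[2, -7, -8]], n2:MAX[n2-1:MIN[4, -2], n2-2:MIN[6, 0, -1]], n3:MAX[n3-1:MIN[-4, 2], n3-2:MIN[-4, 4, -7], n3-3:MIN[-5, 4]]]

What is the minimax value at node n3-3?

-5

n3-3 (MIN): min(-5, 4) = -5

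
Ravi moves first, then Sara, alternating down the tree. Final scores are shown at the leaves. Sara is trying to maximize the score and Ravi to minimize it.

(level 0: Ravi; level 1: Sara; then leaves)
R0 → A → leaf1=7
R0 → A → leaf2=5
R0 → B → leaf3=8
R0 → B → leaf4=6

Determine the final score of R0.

7

A (Sara): max(7, 5) = 7
B (Sara): max(8, 6) = 8
R0 (Ravi): min(7, 8) = 7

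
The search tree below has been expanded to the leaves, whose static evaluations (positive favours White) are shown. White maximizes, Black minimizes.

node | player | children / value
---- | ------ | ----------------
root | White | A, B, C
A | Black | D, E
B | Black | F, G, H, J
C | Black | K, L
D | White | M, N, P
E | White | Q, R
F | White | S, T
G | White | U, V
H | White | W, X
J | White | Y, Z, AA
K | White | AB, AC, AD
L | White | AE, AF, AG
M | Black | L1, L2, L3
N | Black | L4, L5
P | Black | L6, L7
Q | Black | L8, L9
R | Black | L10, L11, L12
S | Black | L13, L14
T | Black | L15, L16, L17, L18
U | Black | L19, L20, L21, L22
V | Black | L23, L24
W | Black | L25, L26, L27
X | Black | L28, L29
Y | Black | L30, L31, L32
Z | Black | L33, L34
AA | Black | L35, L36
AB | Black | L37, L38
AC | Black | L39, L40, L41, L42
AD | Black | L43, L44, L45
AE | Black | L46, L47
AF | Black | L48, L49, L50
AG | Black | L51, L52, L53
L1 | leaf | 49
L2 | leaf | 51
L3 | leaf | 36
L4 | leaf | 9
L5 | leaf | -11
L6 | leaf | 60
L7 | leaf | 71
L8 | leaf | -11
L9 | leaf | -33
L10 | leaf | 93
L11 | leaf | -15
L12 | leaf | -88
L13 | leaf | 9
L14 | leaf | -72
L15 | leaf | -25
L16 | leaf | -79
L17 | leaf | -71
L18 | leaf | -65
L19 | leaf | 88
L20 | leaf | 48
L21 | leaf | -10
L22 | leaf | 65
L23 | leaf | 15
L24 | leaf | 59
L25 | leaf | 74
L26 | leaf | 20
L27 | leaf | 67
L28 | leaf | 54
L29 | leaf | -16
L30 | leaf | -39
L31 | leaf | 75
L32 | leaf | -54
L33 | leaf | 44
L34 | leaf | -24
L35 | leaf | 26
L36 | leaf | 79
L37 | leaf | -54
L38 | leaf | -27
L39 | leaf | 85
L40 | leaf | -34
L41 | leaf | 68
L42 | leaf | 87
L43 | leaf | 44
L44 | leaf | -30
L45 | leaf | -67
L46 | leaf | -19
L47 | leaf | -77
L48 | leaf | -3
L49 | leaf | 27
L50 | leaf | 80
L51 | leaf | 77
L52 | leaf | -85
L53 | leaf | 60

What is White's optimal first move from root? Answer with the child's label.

A

M (Black): min(49, 51, 36) = 36
N (Black): min(9, -11) = -11
P (Black): min(60, 71) = 60
D (White): max(36, -11, 60) = 60
Q (Black): min(-11, -33) = -33
R (Black): min(93, -15, -88) = -88
E (White): max(-33, -88) = -33
A (Black): min(60, -33) = -33
S (Black): min(9, -72) = -72
T (Black): min(-25, -79, -71, -65) = -79
F (White): max(-72, -79) = -72
U (Black): min(88, 48, -10, 65) = -10
V (Black): min(15, 59) = 15
G (White): max(-10, 15) = 15
W (Black): min(74, 20, 67) = 20
X (Black): min(54, -16) = -16
H (White): max(20, -16) = 20
Y (Black): min(-39, 75, -54) = -54
Z (Black): min(44, -24) = -24
AA (Black): min(26, 79) = 26
J (White): max(-54, -24, 26) = 26
B (Black): min(-72, 15, 20, 26) = -72
AB (Black): min(-54, -27) = -54
AC (Black): min(85, -34, 68, 87) = -34
AD (Black): min(44, -30, -67) = -67
K (White): max(-54, -34, -67) = -34
AE (Black): min(-19, -77) = -77
AF (Black): min(-3, 27, 80) = -3
AG (Black): min(77, -85, 60) = -85
L (White): max(-77, -3, -85) = -3
C (Black): min(-34, -3) = -34
root (White): max(-33, -72, -34) = -33
White at root wants the highest of {A=-33, B=-72, C=-34}, so chooses A.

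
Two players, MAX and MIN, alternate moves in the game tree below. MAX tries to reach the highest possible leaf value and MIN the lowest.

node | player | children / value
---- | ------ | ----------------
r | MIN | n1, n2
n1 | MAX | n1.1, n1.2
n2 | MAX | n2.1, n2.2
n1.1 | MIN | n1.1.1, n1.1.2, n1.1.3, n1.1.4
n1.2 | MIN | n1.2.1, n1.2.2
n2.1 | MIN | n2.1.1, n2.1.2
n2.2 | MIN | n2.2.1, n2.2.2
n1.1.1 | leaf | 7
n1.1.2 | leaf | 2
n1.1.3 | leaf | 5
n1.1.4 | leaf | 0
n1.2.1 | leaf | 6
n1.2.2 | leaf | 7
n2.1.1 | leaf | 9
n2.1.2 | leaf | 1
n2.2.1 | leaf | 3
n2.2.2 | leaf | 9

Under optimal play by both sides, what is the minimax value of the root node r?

n1.1 (MIN): min(7, 2, 5, 0) = 0
n1.2 (MIN): min(6, 7) = 6
n1 (MAX): max(0, 6) = 6
n2.1 (MIN): min(9, 1) = 1
n2.2 (MIN): min(3, 9) = 3
n2 (MAX): max(1, 3) = 3
r (MIN): min(6, 3) = 3

3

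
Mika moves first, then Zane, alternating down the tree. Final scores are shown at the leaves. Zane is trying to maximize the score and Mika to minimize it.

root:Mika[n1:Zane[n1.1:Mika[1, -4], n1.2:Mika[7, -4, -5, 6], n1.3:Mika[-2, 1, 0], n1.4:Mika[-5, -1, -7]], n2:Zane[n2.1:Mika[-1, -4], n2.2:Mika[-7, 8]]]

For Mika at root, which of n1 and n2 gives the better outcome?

n1.1 (Mika): min(1, -4) = -4
n1.2 (Mika): min(7, -4, -5, 6) = -5
n1.3 (Mika): min(-2, 1, 0) = -2
n1.4 (Mika): min(-5, -1, -7) = -7
n1 (Zane): max(-4, -5, -2, -7) = -2
n2.1 (Mika): min(-1, -4) = -4
n2.2 (Mika): min(-7, 8) = -7
n2 (Zane): max(-4, -7) = -4
Mika prefers the lower value; n1=-2, n2=-4. n2 is better since -4 < -2.

n2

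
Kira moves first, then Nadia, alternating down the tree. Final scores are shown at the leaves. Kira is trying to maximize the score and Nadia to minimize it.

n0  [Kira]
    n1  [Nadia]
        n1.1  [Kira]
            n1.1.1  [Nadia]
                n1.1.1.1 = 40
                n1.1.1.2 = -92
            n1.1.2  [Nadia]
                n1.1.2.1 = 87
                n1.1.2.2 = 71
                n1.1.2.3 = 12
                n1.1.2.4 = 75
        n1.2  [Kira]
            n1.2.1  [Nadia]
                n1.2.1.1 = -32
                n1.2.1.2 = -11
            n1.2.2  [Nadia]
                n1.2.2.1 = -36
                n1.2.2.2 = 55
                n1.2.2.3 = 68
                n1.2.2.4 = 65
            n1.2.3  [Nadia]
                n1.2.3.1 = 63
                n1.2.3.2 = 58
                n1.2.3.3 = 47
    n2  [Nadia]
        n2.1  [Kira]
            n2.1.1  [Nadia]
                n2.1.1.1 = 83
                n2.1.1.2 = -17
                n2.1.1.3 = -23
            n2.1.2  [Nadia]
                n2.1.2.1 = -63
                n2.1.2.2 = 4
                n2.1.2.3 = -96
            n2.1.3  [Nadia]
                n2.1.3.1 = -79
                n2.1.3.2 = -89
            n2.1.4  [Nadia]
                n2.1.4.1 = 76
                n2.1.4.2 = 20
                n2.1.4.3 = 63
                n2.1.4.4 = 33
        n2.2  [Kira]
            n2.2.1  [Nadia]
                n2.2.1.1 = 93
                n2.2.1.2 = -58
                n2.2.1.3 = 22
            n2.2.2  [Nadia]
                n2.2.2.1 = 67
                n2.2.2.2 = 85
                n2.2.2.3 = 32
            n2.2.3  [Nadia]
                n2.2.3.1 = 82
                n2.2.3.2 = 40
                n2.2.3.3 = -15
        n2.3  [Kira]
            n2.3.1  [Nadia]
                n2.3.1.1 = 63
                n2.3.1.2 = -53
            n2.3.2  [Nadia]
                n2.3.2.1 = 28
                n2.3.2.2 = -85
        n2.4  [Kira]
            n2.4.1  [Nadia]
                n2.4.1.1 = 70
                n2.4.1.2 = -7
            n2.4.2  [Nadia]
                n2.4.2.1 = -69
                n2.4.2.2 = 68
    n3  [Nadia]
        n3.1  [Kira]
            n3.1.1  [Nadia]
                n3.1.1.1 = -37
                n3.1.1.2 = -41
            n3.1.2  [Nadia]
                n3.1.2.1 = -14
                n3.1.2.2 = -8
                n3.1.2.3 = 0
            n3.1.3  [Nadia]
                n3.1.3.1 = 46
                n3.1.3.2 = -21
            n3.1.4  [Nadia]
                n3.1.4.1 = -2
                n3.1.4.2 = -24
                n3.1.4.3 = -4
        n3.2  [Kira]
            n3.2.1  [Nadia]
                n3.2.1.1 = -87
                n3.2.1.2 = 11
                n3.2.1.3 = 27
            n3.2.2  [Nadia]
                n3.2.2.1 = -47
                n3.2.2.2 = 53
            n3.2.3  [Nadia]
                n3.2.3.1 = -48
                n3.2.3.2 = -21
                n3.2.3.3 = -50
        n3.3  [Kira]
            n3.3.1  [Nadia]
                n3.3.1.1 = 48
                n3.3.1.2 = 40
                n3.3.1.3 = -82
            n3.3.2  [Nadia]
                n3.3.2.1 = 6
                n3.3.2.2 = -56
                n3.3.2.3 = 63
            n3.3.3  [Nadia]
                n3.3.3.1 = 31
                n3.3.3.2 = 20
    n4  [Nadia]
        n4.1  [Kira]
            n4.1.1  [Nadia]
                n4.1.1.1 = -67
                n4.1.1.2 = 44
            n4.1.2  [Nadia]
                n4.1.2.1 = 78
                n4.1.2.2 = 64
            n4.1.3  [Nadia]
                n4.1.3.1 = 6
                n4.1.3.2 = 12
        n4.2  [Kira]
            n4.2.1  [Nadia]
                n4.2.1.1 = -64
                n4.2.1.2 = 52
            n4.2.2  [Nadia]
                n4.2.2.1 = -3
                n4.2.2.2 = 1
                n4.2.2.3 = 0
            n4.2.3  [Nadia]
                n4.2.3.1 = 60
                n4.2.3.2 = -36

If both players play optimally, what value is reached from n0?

12

n1.1.1 (Nadia): min(40, -92) = -92
n1.1.2 (Nadia): min(87, 71, 12, 75) = 12
n1.1 (Kira): max(-92, 12) = 12
n1.2.1 (Nadia): min(-32, -11) = -32
n1.2.2 (Nadia): min(-36, 55, 68, 65) = -36
n1.2.3 (Nadia): min(63, 58, 47) = 47
n1.2 (Kira): max(-32, -36, 47) = 47
n1 (Nadia): min(12, 47) = 12
n2.1.1 (Nadia): min(83, -17, -23) = -23
n2.1.2 (Nadia): min(-63, 4, -96) = -96
n2.1.3 (Nadia): min(-79, -89) = -89
n2.1.4 (Nadia): min(76, 20, 63, 33) = 20
n2.1 (Kira): max(-23, -96, -89, 20) = 20
n2.2.1 (Nadia): min(93, -58, 22) = -58
n2.2.2 (Nadia): min(67, 85, 32) = 32
n2.2.3 (Nadia): min(82, 40, -15) = -15
n2.2 (Kira): max(-58, 32, -15) = 32
n2.3.1 (Nadia): min(63, -53) = -53
n2.3.2 (Nadia): min(28, -85) = -85
n2.3 (Kira): max(-53, -85) = -53
n2.4.1 (Nadia): min(70, -7) = -7
n2.4.2 (Nadia): min(-69, 68) = -69
n2.4 (Kira): max(-7, -69) = -7
n2 (Nadia): min(20, 32, -53, -7) = -53
n3.1.1 (Nadia): min(-37, -41) = -41
n3.1.2 (Nadia): min(-14, -8, 0) = -14
n3.1.3 (Nadia): min(46, -21) = -21
n3.1.4 (Nadia): min(-2, -24, -4) = -24
n3.1 (Kira): max(-41, -14, -21, -24) = -14
n3.2.1 (Nadia): min(-87, 11, 27) = -87
n3.2.2 (Nadia): min(-47, 53) = -47
n3.2.3 (Nadia): min(-48, -21, -50) = -50
n3.2 (Kira): max(-87, -47, -50) = -47
n3.3.1 (Nadia): min(48, 40, -82) = -82
n3.3.2 (Nadia): min(6, -56, 63) = -56
n3.3.3 (Nadia): min(31, 20) = 20
n3.3 (Kira): max(-82, -56, 20) = 20
n3 (Nadia): min(-14, -47, 20) = -47
n4.1.1 (Nadia): min(-67, 44) = -67
n4.1.2 (Nadia): min(78, 64) = 64
n4.1.3 (Nadia): min(6, 12) = 6
n4.1 (Kira): max(-67, 64, 6) = 64
n4.2.1 (Nadia): min(-64, 52) = -64
n4.2.2 (Nadia): min(-3, 1, 0) = -3
n4.2.3 (Nadia): min(60, -36) = -36
n4.2 (Kira): max(-64, -3, -36) = -3
n4 (Nadia): min(64, -3) = -3
n0 (Kira): max(12, -53, -47, -3) = 12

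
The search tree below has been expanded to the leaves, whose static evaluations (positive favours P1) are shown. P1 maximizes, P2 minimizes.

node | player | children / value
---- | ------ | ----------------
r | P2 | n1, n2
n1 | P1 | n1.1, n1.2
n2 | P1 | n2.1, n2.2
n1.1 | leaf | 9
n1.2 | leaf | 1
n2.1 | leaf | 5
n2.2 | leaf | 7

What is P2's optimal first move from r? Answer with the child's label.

n2

n1 (P1): max(9, 1) = 9
n2 (P1): max(5, 7) = 7
r (P2): min(9, 7) = 7
P2 at r wants the lowest of {n1=9, n2=7}, so chooses n2.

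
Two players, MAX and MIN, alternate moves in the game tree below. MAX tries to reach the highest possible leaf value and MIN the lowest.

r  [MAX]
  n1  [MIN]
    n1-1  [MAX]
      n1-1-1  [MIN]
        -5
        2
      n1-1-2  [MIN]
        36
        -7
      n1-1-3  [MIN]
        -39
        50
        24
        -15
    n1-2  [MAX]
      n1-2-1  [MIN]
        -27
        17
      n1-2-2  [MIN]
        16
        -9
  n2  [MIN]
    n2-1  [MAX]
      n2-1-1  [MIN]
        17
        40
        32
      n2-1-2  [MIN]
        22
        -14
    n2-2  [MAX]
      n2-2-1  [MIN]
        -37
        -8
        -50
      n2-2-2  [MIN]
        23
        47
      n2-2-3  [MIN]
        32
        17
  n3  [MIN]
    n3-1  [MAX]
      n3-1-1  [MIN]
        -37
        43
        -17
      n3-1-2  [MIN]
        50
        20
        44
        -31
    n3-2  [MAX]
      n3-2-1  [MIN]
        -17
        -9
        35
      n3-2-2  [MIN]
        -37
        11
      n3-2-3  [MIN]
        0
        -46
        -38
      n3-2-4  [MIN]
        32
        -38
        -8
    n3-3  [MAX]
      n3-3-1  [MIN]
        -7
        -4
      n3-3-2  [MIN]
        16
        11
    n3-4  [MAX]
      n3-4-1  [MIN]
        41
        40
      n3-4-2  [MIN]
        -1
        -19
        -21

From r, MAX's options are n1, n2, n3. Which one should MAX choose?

n1-1-1 (MIN): min(-5, 2) = -5
n1-1-2 (MIN): min(36, -7) = -7
n1-1-3 (MIN): min(-39, 50, 24, -15) = -39
n1-1 (MAX): max(-5, -7, -39) = -5
n1-2-1 (MIN): min(-27, 17) = -27
n1-2-2 (MIN): min(16, -9) = -9
n1-2 (MAX): max(-27, -9) = -9
n1 (MIN): min(-5, -9) = -9
n2-1-1 (MIN): min(17, 40, 32) = 17
n2-1-2 (MIN): min(22, -14) = -14
n2-1 (MAX): max(17, -14) = 17
n2-2-1 (MIN): min(-37, -8, -50) = -50
n2-2-2 (MIN): min(23, 47) = 23
n2-2-3 (MIN): min(32, 17) = 17
n2-2 (MAX): max(-50, 23, 17) = 23
n2 (MIN): min(17, 23) = 17
n3-1-1 (MIN): min(-37, 43, -17) = -37
n3-1-2 (MIN): min(50, 20, 44, -31) = -31
n3-1 (MAX): max(-37, -31) = -31
n3-2-1 (MIN): min(-17, -9, 35) = -17
n3-2-2 (MIN): min(-37, 11) = -37
n3-2-3 (MIN): min(0, -46, -38) = -46
n3-2-4 (MIN): min(32, -38, -8) = -38
n3-2 (MAX): max(-17, -37, -46, -38) = -17
n3-3-1 (MIN): min(-7, -4) = -7
n3-3-2 (MIN): min(16, 11) = 11
n3-3 (MAX): max(-7, 11) = 11
n3-4-1 (MIN): min(41, 40) = 40
n3-4-2 (MIN): min(-1, -19, -21) = -21
n3-4 (MAX): max(40, -21) = 40
n3 (MIN): min(-31, -17, 11, 40) = -31
r (MAX): max(-9, 17, -31) = 17
MAX at r wants the highest of {n1=-9, n2=17, n3=-31}, so chooses n2.

n2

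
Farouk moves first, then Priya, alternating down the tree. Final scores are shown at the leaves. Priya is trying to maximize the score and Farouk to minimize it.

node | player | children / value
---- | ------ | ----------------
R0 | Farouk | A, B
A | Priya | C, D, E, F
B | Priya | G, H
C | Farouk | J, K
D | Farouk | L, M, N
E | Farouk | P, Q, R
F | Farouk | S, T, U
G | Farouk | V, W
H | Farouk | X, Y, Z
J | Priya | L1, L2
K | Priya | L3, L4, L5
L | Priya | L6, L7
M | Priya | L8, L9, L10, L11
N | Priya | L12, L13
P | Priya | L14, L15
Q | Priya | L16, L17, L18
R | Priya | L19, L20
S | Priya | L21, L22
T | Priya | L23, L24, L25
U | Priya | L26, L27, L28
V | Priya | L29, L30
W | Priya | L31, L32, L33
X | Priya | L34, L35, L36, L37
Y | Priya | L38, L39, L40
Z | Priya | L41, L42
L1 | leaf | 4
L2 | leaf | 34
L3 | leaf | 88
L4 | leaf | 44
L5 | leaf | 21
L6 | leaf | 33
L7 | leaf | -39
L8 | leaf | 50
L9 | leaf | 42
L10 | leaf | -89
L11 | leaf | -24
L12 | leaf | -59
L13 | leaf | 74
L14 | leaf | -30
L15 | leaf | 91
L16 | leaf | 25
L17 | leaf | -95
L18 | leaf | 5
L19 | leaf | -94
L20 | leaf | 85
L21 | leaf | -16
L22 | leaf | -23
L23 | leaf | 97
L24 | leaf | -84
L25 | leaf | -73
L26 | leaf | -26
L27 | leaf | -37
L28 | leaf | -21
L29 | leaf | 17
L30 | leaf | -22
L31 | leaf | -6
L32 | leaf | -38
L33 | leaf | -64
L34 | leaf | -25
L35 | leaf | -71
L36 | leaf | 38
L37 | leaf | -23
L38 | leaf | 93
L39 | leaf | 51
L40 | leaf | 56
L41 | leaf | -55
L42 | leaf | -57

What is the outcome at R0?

J (Priya): max(4, 34) = 34
K (Priya): max(88, 44, 21) = 88
C (Farouk): min(34, 88) = 34
L (Priya): max(33, -39) = 33
M (Priya): max(50, 42, -89, -24) = 50
N (Priya): max(-59, 74) = 74
D (Farouk): min(33, 50, 74) = 33
P (Priya): max(-30, 91) = 91
Q (Priya): max(25, -95, 5) = 25
R (Priya): max(-94, 85) = 85
E (Farouk): min(91, 25, 85) = 25
S (Priya): max(-16, -23) = -16
T (Priya): max(97, -84, -73) = 97
U (Priya): max(-26, -37, -21) = -21
F (Farouk): min(-16, 97, -21) = -21
A (Priya): max(34, 33, 25, -21) = 34
V (Priya): max(17, -22) = 17
W (Priya): max(-6, -38, -64) = -6
G (Farouk): min(17, -6) = -6
X (Priya): max(-25, -71, 38, -23) = 38
Y (Priya): max(93, 51, 56) = 93
Z (Priya): max(-55, -57) = -55
H (Farouk): min(38, 93, -55) = -55
B (Priya): max(-6, -55) = -6
R0 (Farouk): min(34, -6) = -6

-6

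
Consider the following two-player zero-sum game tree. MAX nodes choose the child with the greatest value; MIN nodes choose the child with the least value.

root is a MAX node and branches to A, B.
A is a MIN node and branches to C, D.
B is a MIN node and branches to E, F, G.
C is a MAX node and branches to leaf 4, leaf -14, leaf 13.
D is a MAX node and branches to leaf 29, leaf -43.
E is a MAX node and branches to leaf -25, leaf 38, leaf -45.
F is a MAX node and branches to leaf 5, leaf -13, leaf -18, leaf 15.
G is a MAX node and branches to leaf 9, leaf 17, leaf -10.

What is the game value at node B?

15

E (MAX): max(-25, 38, -45) = 38
F (MAX): max(5, -13, -18, 15) = 15
G (MAX): max(9, 17, -10) = 17
B (MIN): min(38, 15, 17) = 15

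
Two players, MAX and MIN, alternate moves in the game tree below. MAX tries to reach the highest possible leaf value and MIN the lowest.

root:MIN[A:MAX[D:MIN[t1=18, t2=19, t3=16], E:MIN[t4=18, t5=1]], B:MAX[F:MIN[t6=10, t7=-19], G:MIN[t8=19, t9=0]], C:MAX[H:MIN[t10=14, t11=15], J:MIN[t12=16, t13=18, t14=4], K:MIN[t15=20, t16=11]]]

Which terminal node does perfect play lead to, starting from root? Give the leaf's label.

t9

D (MIN): min(18, 19, 16) = 16
E (MIN): min(18, 1) = 1
A (MAX): max(16, 1) = 16
F (MIN): min(10, -19) = -19
G (MIN): min(19, 0) = 0
B (MAX): max(-19, 0) = 0
H (MIN): min(14, 15) = 14
J (MIN): min(16, 18, 4) = 4
K (MIN): min(20, 11) = 11
C (MAX): max(14, 4, 11) = 14
root (MIN): min(16, 0, 14) = 0
At root, MIN picks B (lowest: 0).
At B, MAX picks G (highest: 0).
At G, MIN picks t9 (lowest: 0).
Terminal value 0.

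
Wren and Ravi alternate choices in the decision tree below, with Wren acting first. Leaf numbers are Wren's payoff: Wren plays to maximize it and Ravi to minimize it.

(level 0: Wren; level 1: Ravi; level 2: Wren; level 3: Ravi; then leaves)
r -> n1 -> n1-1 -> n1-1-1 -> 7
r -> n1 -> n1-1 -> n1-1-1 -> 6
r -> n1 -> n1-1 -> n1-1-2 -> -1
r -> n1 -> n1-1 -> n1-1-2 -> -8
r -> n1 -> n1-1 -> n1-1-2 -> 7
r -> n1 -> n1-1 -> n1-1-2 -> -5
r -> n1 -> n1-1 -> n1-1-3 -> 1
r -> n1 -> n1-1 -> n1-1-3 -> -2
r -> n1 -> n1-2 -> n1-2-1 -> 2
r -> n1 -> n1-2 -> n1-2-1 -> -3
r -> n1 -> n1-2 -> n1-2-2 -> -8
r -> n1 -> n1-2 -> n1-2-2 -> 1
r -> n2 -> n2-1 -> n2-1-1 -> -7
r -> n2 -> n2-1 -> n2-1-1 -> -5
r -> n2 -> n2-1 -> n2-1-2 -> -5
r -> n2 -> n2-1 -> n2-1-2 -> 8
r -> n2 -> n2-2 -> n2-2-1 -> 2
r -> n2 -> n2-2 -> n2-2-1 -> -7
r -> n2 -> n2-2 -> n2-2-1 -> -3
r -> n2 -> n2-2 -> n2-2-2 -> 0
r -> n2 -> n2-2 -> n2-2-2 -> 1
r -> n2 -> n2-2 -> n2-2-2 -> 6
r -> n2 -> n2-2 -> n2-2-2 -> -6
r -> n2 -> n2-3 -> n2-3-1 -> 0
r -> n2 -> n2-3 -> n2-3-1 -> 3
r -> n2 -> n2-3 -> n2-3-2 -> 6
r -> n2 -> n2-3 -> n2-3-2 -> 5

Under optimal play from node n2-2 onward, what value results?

-6

n2-2-1 (Ravi): min(2, -7, -3) = -7
n2-2-2 (Ravi): min(0, 1, 6, -6) = -6
n2-2 (Wren): max(-7, -6) = -6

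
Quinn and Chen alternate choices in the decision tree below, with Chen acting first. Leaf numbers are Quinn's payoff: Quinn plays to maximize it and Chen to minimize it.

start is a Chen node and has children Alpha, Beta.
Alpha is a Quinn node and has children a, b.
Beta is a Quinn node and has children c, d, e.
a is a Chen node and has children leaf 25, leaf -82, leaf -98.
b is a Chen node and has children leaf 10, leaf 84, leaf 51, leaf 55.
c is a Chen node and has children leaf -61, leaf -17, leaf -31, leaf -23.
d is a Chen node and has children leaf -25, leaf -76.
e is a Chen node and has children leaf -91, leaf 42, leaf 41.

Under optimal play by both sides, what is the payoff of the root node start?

a (Chen): min(25, -82, -98) = -98
b (Chen): min(10, 84, 51, 55) = 10
Alpha (Quinn): max(-98, 10) = 10
c (Chen): min(-61, -17, -31, -23) = -61
d (Chen): min(-25, -76) = -76
e (Chen): min(-91, 42, 41) = -91
Beta (Quinn): max(-61, -76, -91) = -61
start (Chen): min(10, -61) = -61

-61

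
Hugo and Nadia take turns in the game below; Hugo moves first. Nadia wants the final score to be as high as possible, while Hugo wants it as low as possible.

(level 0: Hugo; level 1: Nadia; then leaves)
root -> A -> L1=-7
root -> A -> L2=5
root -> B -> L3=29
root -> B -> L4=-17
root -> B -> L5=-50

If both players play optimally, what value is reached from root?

A (Nadia): max(-7, 5) = 5
B (Nadia): max(29, -17, -50) = 29
root (Hugo): min(5, 29) = 5

5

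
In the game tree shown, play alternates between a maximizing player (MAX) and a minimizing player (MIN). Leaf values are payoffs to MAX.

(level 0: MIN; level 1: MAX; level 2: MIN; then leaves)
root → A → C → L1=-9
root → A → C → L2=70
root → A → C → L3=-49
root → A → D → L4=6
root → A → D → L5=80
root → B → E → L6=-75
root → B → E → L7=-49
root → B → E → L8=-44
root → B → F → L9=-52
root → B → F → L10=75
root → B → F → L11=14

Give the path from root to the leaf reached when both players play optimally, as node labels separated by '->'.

C (MIN): min(-9, 70, -49) = -49
D (MIN): min(6, 80) = 6
A (MAX): max(-49, 6) = 6
E (MIN): min(-75, -49, -44) = -75
F (MIN): min(-52, 75, 14) = -52
B (MAX): max(-75, -52) = -52
root (MIN): min(6, -52) = -52
At root, MIN picks B (lowest: -52).
At B, MAX picks F (highest: -52).
At F, MIN picks L9 (lowest: -52).
Terminal value -52.

root -> B -> F -> L9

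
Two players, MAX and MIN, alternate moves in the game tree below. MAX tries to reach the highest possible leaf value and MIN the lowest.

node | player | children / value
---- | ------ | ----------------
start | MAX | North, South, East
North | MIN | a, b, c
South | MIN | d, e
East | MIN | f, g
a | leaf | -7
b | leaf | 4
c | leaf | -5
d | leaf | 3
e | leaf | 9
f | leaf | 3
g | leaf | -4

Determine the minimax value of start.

3

North (MIN): min(-7, 4, -5) = -7
South (MIN): min(3, 9) = 3
East (MIN): min(3, -4) = -4
start (MAX): max(-7, 3, -4) = 3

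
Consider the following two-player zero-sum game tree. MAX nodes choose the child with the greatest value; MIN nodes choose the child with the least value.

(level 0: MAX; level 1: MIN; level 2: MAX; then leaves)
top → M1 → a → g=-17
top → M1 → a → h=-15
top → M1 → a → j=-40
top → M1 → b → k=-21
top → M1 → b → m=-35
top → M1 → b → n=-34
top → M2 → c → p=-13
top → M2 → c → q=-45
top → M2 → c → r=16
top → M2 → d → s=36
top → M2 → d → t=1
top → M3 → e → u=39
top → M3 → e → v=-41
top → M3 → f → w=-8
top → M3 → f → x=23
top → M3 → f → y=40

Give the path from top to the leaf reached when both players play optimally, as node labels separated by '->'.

top -> M3 -> e -> u

a (MAX): max(-17, -15, -40) = -15
b (MAX): max(-21, -35, -34) = -21
M1 (MIN): min(-15, -21) = -21
c (MAX): max(-13, -45, 16) = 16
d (MAX): max(36, 1) = 36
M2 (MIN): min(16, 36) = 16
e (MAX): max(39, -41) = 39
f (MAX): max(-8, 23, 40) = 40
M3 (MIN): min(39, 40) = 39
top (MAX): max(-21, 16, 39) = 39
At top, MAX picks M3 (highest: 39).
At M3, MIN picks e (lowest: 39).
At e, MAX picks u (highest: 39).
Terminal value 39.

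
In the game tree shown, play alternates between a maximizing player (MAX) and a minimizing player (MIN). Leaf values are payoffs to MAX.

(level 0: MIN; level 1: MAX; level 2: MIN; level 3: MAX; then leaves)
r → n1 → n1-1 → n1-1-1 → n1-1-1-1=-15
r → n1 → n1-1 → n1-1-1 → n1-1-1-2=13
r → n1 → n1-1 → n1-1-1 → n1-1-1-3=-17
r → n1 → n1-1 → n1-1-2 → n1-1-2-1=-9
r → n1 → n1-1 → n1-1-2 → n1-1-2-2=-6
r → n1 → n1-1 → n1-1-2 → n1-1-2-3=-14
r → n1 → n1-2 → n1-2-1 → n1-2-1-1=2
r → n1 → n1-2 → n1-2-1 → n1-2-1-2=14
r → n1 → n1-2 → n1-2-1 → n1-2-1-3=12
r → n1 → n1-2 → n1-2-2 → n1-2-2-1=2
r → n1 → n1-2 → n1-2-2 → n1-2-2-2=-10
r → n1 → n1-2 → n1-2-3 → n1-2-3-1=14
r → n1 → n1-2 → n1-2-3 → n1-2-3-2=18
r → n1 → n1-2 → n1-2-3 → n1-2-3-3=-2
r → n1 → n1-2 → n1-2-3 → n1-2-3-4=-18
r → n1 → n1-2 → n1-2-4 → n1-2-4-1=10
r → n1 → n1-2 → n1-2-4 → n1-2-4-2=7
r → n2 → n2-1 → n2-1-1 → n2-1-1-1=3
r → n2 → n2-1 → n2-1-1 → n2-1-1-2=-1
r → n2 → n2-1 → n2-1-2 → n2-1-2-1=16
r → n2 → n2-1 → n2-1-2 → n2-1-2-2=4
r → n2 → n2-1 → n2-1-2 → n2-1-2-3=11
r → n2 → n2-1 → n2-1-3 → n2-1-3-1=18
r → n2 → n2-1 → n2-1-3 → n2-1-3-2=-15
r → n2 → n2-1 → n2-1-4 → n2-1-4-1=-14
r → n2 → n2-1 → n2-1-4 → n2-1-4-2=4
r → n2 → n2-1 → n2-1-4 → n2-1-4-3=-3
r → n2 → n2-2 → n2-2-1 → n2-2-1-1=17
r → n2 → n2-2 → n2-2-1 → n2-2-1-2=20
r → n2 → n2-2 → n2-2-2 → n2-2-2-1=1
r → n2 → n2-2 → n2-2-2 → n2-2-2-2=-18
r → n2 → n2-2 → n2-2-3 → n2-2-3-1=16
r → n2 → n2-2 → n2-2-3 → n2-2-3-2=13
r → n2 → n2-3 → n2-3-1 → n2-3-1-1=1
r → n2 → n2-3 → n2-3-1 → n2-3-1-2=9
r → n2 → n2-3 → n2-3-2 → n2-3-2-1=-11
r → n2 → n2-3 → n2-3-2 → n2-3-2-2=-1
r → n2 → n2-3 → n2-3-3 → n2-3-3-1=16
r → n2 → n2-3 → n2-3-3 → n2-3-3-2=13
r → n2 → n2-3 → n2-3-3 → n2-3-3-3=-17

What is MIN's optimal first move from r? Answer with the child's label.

n1

n1-1-1 (MAX): max(-15, 13, -17) = 13
n1-1-2 (MAX): max(-9, -6, -14) = -6
n1-1 (MIN): min(13, -6) = -6
n1-2-1 (MAX): max(2, 14, 12) = 14
n1-2-2 (MAX): max(2, -10) = 2
n1-2-3 (MAX): max(14, 18, -2, -18) = 18
n1-2-4 (MAX): max(10, 7) = 10
n1-2 (MIN): min(14, 2, 18, 10) = 2
n1 (MAX): max(-6, 2) = 2
n2-1-1 (MAX): max(3, -1) = 3
n2-1-2 (MAX): max(16, 4, 11) = 16
n2-1-3 (MAX): max(18, -15) = 18
n2-1-4 (MAX): max(-14, 4, -3) = 4
n2-1 (MIN): min(3, 16, 18, 4) = 3
n2-2-1 (MAX): max(17, 20) = 20
n2-2-2 (MAX): max(1, -18) = 1
n2-2-3 (MAX): max(16, 13) = 16
n2-2 (MIN): min(20, 1, 16) = 1
n2-3-1 (MAX): max(1, 9) = 9
n2-3-2 (MAX): max(-11, -1) = -1
n2-3-3 (MAX): max(16, 13, -17) = 16
n2-3 (MIN): min(9, -1, 16) = -1
n2 (MAX): max(3, 1, -1) = 3
r (MIN): min(2, 3) = 2
MIN at r wants the lowest of {n1=2, n2=3}, so chooses n1.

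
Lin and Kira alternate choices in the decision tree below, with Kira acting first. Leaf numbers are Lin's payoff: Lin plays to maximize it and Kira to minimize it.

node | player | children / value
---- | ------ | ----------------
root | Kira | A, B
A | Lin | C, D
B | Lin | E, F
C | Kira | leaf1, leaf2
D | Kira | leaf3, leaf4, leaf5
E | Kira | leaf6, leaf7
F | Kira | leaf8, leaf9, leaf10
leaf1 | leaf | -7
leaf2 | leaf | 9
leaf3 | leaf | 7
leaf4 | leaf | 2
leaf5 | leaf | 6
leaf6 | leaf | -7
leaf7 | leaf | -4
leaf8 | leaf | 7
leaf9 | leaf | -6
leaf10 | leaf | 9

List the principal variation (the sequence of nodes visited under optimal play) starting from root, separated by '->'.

C (Kira): min(-7, 9) = -7
D (Kira): min(7, 2, 6) = 2
A (Lin): max(-7, 2) = 2
E (Kira): min(-7, -4) = -7
F (Kira): min(7, -6, 9) = -6
B (Lin): max(-7, -6) = -6
root (Kira): min(2, -6) = -6
At root, Kira picks B (lowest: -6).
At B, Lin picks F (highest: -6).
At F, Kira picks leaf9 (lowest: -6).
Terminal value -6.

root -> B -> F -> leaf9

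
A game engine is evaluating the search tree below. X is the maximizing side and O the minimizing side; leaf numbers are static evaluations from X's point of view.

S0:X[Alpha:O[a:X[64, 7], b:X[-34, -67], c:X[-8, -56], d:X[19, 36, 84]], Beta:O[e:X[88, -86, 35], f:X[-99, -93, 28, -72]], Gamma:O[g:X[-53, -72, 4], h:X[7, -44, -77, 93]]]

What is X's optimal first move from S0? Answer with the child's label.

a (X): max(64, 7) = 64
b (X): max(-34, -67) = -34
c (X): max(-8, -56) = -8
d (X): max(19, 36, 84) = 84
Alpha (O): min(64, -34, -8, 84) = -34
e (X): max(88, -86, 35) = 88
f (X): max(-99, -93, 28, -72) = 28
Beta (O): min(88, 28) = 28
g (X): max(-53, -72, 4) = 4
h (X): max(7, -44, -77, 93) = 93
Gamma (O): min(4, 93) = 4
S0 (X): max(-34, 28, 4) = 28
X at S0 wants the highest of {Alpha=-34, Beta=28, Gamma=4}, so chooses Beta.

Beta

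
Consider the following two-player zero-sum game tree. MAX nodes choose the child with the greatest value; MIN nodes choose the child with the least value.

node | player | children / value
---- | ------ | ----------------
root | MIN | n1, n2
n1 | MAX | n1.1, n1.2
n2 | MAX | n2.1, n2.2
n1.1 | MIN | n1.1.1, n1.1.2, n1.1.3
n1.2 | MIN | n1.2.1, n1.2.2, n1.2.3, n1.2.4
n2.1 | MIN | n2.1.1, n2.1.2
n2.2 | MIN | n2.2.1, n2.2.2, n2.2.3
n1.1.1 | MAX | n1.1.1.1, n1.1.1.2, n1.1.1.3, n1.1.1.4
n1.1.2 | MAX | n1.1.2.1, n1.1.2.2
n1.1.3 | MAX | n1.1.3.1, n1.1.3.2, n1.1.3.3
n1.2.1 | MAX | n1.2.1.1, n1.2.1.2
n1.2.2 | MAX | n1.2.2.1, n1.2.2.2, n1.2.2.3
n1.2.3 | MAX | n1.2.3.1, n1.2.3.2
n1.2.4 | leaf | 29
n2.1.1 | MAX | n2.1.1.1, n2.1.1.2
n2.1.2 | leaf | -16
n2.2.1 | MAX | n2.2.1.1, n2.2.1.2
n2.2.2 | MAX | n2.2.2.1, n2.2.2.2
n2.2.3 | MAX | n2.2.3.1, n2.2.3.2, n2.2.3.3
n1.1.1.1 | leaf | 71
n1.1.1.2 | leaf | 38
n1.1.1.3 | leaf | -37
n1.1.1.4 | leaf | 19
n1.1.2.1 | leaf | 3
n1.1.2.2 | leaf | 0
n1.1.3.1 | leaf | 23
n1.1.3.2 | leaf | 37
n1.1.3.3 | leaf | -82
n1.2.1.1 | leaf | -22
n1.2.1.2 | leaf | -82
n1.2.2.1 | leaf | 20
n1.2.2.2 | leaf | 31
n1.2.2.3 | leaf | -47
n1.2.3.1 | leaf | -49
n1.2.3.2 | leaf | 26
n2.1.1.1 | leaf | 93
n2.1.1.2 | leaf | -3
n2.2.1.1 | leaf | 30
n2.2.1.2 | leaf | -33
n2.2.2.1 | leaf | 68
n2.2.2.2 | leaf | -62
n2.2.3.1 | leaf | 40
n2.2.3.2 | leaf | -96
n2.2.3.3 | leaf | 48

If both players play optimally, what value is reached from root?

3

n1.1.1 (MAX): max(71, 38, -37, 19) = 71
n1.1.2 (MAX): max(3, 0) = 3
n1.1.3 (MAX): max(23, 37, -82) = 37
n1.1 (MIN): min(71, 3, 37) = 3
n1.2.1 (MAX): max(-22, -82) = -22
n1.2.2 (MAX): max(20, 31, -47) = 31
n1.2.3 (MAX): max(-49, 26) = 26
n1.2 (MIN): min(-22, 31, 26, 29) = -22
n1 (MAX): max(3, -22) = 3
n2.1.1 (MAX): max(93, -3) = 93
n2.1 (MIN): min(93, -16) = -16
n2.2.1 (MAX): max(30, -33) = 30
n2.2.2 (MAX): max(68, -62) = 68
n2.2.3 (MAX): max(40, -96, 48) = 48
n2.2 (MIN): min(30, 68, 48) = 30
n2 (MAX): max(-16, 30) = 30
root (MIN): min(3, 30) = 3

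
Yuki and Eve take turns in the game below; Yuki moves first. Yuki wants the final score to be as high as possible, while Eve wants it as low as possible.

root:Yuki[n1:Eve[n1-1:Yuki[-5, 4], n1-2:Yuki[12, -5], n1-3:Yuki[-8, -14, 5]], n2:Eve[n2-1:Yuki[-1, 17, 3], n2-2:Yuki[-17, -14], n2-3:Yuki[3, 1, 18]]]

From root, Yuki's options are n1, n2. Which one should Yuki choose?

n1-1 (Yuki): max(-5, 4) = 4
n1-2 (Yuki): max(12, -5) = 12
n1-3 (Yuki): max(-8, -14, 5) = 5
n1 (Eve): min(4, 12, 5) = 4
n2-1 (Yuki): max(-1, 17, 3) = 17
n2-2 (Yuki): max(-17, -14) = -14
n2-3 (Yuki): max(3, 1, 18) = 18
n2 (Eve): min(17, -14, 18) = -14
root (Yuki): max(4, -14) = 4
Yuki at root wants the highest of {n1=4, n2=-14}, so chooses n1.

n1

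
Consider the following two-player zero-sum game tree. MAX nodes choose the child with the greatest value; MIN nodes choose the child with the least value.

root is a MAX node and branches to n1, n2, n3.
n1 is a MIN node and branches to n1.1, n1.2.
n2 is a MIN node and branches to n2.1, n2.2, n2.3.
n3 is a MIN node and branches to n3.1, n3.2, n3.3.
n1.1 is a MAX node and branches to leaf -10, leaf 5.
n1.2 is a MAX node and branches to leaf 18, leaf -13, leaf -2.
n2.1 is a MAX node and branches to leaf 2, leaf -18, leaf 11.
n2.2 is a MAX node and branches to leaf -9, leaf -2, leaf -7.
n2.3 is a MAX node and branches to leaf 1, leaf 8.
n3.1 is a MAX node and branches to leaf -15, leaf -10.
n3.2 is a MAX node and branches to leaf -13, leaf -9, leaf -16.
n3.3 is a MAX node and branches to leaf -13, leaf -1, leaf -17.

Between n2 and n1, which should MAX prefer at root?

n1

n2.1 (MAX): max(2, -18, 11) = 11
n2.2 (MAX): max(-9, -2, -7) = -2
n2.3 (MAX): max(1, 8) = 8
n2 (MIN): min(11, -2, 8) = -2
n1.1 (MAX): max(-10, 5) = 5
n1.2 (MAX): max(18, -13, -2) = 18
n1 (MIN): min(5, 18) = 5
MAX prefers the higher value; n2=-2, n1=5. n1 is better since 5 > -2.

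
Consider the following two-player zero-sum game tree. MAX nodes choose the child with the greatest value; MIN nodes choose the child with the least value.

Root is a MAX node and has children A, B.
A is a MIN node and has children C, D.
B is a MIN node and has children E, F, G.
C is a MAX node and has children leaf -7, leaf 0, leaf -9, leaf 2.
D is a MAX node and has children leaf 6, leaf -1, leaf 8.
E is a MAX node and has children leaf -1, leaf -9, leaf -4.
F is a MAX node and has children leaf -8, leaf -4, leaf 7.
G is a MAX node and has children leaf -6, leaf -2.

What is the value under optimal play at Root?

C (MAX): max(-7, 0, -9, 2) = 2
D (MAX): max(6, -1, 8) = 8
A (MIN): min(2, 8) = 2
E (MAX): max(-1, -9, -4) = -1
F (MAX): max(-8, -4, 7) = 7
G (MAX): max(-6, -2) = -2
B (MIN): min(-1, 7, -2) = -2
Root (MAX): max(2, -2) = 2

2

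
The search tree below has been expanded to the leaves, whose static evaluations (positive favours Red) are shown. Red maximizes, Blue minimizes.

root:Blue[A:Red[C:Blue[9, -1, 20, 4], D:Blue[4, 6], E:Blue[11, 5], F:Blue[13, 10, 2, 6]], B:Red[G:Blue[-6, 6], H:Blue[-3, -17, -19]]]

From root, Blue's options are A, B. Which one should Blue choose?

B

C (Blue): min(9, -1, 20, 4) = -1
D (Blue): min(4, 6) = 4
E (Blue): min(11, 5) = 5
F (Blue): min(13, 10, 2, 6) = 2
A (Red): max(-1, 4, 5, 2) = 5
G (Blue): min(-6, 6) = -6
H (Blue): min(-3, -17, -19) = -19
B (Red): max(-6, -19) = -6
root (Blue): min(5, -6) = -6
Blue at root wants the lowest of {A=5, B=-6}, so chooses B.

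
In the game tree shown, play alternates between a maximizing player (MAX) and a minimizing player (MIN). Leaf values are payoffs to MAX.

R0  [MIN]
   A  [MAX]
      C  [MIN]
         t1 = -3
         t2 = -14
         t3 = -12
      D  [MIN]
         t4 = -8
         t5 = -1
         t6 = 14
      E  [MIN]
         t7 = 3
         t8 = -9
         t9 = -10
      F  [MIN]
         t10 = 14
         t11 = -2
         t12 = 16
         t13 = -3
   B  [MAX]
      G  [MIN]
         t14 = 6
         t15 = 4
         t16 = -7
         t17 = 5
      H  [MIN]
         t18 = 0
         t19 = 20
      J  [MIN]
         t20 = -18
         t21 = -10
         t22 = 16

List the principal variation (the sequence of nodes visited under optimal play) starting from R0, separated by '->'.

C (MIN): min(-3, -14, -12) = -14
D (MIN): min(-8, -1, 14) = -8
E (MIN): min(3, -9, -10) = -10
F (MIN): min(14, -2, 16, -3) = -3
A (MAX): max(-14, -8, -10, -3) = -3
G (MIN): min(6, 4, -7, 5) = -7
H (MIN): min(0, 20) = 0
J (MIN): min(-18, -10, 16) = -18
B (MAX): max(-7, 0, -18) = 0
R0 (MIN): min(-3, 0) = -3
At R0, MIN picks A (lowest: -3).
At A, MAX picks F (highest: -3).
At F, MIN picks t13 (lowest: -3).
Terminal value -3.

R0 -> A -> F -> t13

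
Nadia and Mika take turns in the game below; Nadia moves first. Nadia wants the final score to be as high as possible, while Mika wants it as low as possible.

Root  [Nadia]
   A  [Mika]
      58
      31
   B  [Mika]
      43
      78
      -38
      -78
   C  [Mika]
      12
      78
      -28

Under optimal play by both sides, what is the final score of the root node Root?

31

A (Mika): min(58, 31) = 31
B (Mika): min(43, 78, -38, -78) = -78
C (Mika): min(12, 78, -28) = -28
Root (Nadia): max(31, -78, -28) = 31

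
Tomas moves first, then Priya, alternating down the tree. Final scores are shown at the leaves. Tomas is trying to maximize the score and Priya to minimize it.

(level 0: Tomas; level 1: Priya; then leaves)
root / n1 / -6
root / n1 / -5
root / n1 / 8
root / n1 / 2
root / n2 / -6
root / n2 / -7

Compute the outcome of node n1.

-6

n1 (Priya): min(-6, -5, 8, 2) = -6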